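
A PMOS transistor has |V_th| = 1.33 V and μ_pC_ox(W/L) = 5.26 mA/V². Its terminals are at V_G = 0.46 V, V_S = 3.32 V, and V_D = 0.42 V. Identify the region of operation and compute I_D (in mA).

Saturation; I_D = 6.16 mA

V_SG = V_S − V_G = 3.32 − 0.46 = 2.86 V; V_SD = V_S − V_D = 3.32 − 0.42 = 2.9 V.
V_ov = V_SG − |V_th| = 2.86 − 1.33 = 1.53 V.
Since V_SD = 2.9 V ≥ V_ov = 1.53 V, the device is in saturation.
I_D = ½ k_p V_ov² = 0.5 × 5.26 × 1.53² = 6.16 mA.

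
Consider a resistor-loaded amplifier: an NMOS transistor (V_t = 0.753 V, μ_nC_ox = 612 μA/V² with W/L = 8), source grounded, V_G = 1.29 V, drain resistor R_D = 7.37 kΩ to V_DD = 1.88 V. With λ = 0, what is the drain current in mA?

I_D = 0.241 mA

V_GS = V_G = 1.29 V, so V_ov = 1.29 − 0.753 = 0.537 V.
k_n = μ_nC_ox · (W/L) = 4.896 mA/V².
Assume saturation: I_D = ½ k_n V_ov² = 0.5 × 4.896 × 0.537² = 0.706 mA, giving V_DS = V_DD − I_D R_D = 1.88 − 0.706 × 7.37 = -3.32 V.
But -3.32 V < V_ov = 0.537 V, so the device is actually in triode.
In triode I_D = k_n[V_ov V_DS − ½ V_DS²] and I_D = (V_DD − V_DS)/R_D. Equating: 18 V_DS² − 20.38 V_DS + 1.88 = 0, giving V_DS = 0.101 V (the root below V_ov).
I_D = (1.88 − 0.101) / 7.37 = 0.241 mA.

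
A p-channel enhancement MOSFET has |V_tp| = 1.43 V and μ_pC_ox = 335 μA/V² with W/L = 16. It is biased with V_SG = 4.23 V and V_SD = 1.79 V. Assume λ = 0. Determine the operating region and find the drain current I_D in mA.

k_p = μ_pC_ox · (W/L) = 5.36 mA/V².
V_ov = V_SG − |V_tp| = 4.23 − 1.43 = 2.8 V.
Since V_SD = 1.79 V < V_ov = 2.8 V, the device is in the triode region.
I_D = k_p [V_ov · V_SD − ½ V_SD²] = 5.36 × [2.8 × 1.79 − 0.5 × 1.79²] = 18.3 mA.

Triode; I_D = 18.3 mA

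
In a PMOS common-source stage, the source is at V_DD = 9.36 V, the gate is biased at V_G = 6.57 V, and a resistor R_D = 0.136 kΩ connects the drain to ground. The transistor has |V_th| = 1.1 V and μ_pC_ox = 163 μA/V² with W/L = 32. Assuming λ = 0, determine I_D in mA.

I_D = 7.45 mA

V_SG = V_DD − V_G = 9.36 − 6.57 = 2.79 V, so V_ov = 2.79 − 1.1 = 1.69 V.
k_p = μ_pC_ox · (W/L) = 5.216 mA/V².
Assume saturation: I_D = ½ k_p V_ov² = 0.5 × 5.216 × 1.69² = 7.45 mA, giving V_SD = V_DD − I_D R_D = 9.36 − 7.45 × 0.136 = 8.35 V.
V_SD = 8.35 V ≥ V_ov = 1.69 V, confirming saturation.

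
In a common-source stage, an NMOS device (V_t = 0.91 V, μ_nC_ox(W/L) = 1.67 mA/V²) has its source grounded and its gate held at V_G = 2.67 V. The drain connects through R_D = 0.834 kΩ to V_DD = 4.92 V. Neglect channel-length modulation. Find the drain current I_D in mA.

I_D = 2.59 mA

V_GS = V_G = 2.67 V, so V_ov = 2.67 − 0.91 = 1.76 V.
Assume saturation: I_D = ½ k_n V_ov² = 0.5 × 1.67 × 1.76² = 2.59 mA, giving V_DS = V_DD − I_D R_D = 4.92 − 2.59 × 0.834 = 2.76 V.
V_DS = 2.76 V ≥ V_ov = 1.76 V, confirming saturation.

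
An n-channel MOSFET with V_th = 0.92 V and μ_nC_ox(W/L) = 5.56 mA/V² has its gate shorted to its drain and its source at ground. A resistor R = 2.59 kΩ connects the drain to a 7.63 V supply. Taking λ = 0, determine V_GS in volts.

With gate tied to drain, V_GS = V_DS ≥ V_GS − V_th, so the device is in saturation.
KCL at the drain: ½ k_n (V_GS − V_th)² = (V_DD − V_GS)/R.
Let x = V_GS − 0.92. Then 7.2 x² + x − 6.71 = 0, giving x = 0.898 V (positive root), so V_GS = 1.82 V.
I_D = (V_DD − V_GS)/R = (7.63 − 1.82) / 2.59 = 2.24 mA.

V_GS = 1.82 V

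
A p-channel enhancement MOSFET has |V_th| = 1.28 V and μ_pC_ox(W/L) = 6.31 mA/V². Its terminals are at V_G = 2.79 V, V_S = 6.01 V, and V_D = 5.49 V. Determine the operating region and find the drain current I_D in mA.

Triode; I_D = 5.51 mA

V_SG = V_S − V_G = 6.01 − 2.79 = 3.22 V; V_SD = V_S − V_D = 6.01 − 5.49 = 0.52 V.
V_ov = V_SG − |V_th| = 3.22 − 1.28 = 1.94 V.
Since V_SD = 0.52 V < V_ov = 1.94 V, the device is in the triode region.
I_D = k_p [V_ov · V_SD − ½ V_SD²] = 6.31 × [1.94 × 0.52 − 0.5 × 0.52²] = 5.51 mA.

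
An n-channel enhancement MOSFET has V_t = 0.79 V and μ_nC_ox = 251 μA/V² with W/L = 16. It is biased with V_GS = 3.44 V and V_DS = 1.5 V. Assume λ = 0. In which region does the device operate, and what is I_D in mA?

Triode; I_D = 11.4 mA

k_n = μ_nC_ox · (W/L) = 4.016 mA/V².
V_ov = V_GS − V_t = 3.44 − 0.79 = 2.65 V.
Since V_DS = 1.5 V < V_ov = 2.65 V, the device is in the triode region.
I_D = k_n [V_ov · V_DS − ½ V_DS²] = 4.016 × [2.65 × 1.5 − 0.5 × 1.5²] = 11.4 mA.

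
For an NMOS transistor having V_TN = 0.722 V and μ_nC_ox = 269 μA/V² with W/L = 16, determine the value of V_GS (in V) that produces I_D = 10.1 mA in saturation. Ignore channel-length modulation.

V_GS = 2.89 V

k_n = μ_nC_ox · (W/L) = 4.304 mA/V².
In saturation I_D = ½ k_n (V_GS − V_TN)², so V_GS − V_TN = √(2 I_D / k_n) = √(2 × 10.1 / 4.304) = 2.17 V.
V_GS = 0.722 + 2.17 = 2.89 V.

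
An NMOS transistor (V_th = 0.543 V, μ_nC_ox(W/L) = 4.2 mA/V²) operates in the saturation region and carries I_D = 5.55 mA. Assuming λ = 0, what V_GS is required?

V_GS = 2.17 V

In saturation I_D = ½ k_n (V_GS − V_th)², so V_GS − V_th = √(2 I_D / k_n) = √(2 × 5.55 / 4.2) = 1.63 V.
V_GS = 0.543 + 1.63 = 2.17 V.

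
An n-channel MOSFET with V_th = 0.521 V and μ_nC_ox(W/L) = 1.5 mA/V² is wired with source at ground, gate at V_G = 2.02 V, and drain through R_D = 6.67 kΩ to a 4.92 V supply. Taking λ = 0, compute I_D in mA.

I_D = 0.686 mA

V_GS = V_G = 2.02 V, so V_ov = 2.02 − 0.521 = 1.5 V.
Assume saturation: I_D = ½ k_n V_ov² = 0.5 × 1.5 × 1.5² = 1.69 mA, giving V_DS = V_DD − I_D R_D = 4.92 − 1.69 × 6.67 = -6.32 V.
But -6.32 V < V_ov = 1.5 V, so the device is actually in triode.
In triode I_D = k_n[V_ov V_DS − ½ V_DS²] and I_D = (V_DD − V_DS)/R_D. Equating: 5 V_DS² − 16 V_DS + 4.92 = 0, giving V_DS = 0.345 V (the root below V_ov).
I_D = (4.92 − 0.345) / 6.67 = 0.686 mA.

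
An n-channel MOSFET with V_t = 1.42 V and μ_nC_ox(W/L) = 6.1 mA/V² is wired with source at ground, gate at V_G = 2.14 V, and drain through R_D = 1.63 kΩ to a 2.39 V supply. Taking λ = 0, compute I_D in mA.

I_D = 1.23 mA

V_GS = V_G = 2.14 V, so V_ov = 2.14 − 1.42 = 0.72 V.
Assume saturation: I_D = ½ k_n V_ov² = 0.5 × 6.1 × 0.72² = 1.58 mA, giving V_DS = V_DD − I_D R_D = 2.39 − 1.58 × 1.63 = -0.187 V.
But -0.187 V < V_ov = 0.72 V, so the device is actually in triode.
In triode I_D = k_n[V_ov V_DS − ½ V_DS²] and I_D = (V_DD − V_DS)/R_D. Equating: 4.97 V_DS² − 8.159 V_DS + 2.39 = 0, giving V_DS = 0.382 V (the root below V_ov).
I_D = (2.39 − 0.382) / 1.63 = 1.23 mA.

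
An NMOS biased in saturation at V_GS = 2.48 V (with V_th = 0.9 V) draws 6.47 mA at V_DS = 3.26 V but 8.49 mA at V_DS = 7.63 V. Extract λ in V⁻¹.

With V_GS fixed, I_D ∝ (1 + λ V_DS) in saturation, so I_D2/I_D1 = (1 + λ V_DS2)/(1 + λ V_DS1).
8.49/6.47 = 1.312 = (1 + 7.63 λ)/(1 + 3.26 λ).
Solving: λ (I_D1 V_DS2 − I_D2 V_DS1) = I_D2 − I_D1, so λ = (8.49 − 6.47) / (6.47 × 7.63 − 8.49 × 3.26) = 2.02 / 21.7 = 0.0931 V⁻¹.

λ = 0.0931 V⁻¹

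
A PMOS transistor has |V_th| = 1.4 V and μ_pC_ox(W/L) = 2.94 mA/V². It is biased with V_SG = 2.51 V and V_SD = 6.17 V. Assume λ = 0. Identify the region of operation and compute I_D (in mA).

V_ov = V_SG − |V_th| = 2.51 − 1.4 = 1.11 V.
Since V_SD = 6.17 V ≥ V_ov = 1.11 V, the device is in saturation.
I_D = ½ k_p V_ov² = 0.5 × 2.94 × 1.11² = 1.81 mA.

Saturation; I_D = 1.81 mA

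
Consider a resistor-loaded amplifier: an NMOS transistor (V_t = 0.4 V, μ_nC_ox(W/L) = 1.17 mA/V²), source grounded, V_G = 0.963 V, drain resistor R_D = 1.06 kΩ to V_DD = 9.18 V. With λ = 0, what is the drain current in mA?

I_D = 0.185 mA

V_GS = V_G = 0.963 V, so V_ov = 0.963 − 0.4 = 0.563 V.
Assume saturation: I_D = ½ k_n V_ov² = 0.5 × 1.17 × 0.563² = 0.185 mA, giving V_DS = V_DD − I_D R_D = 9.18 − 0.185 × 1.06 = 8.98 V.
V_DS = 8.98 V ≥ V_ov = 0.563 V, confirming saturation.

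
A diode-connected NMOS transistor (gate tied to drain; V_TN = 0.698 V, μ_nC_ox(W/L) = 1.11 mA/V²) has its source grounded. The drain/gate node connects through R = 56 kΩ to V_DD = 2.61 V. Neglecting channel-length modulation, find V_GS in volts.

With gate tied to drain, V_GS = V_DS ≥ V_GS − V_TN, so the device is in saturation.
KCL at the drain: ½ k_n (V_GS − V_TN)² = (V_DD − V_GS)/R.
Let x = V_GS − 0.698. Then 31.1 x² + x − 1.912 = 0, giving x = 0.232 V (positive root), so V_GS = 0.93 V.
I_D = (V_DD − V_GS)/R = (2.61 − 0.93) / 56 = 0.03 mA.

V_GS = 0.930 V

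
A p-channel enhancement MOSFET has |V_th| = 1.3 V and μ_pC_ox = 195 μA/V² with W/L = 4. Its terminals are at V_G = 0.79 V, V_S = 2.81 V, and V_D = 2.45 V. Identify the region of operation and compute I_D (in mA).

Triode; I_D = 0.152 mA

V_SG = V_S − V_G = 2.81 − 0.79 = 2.02 V; V_SD = V_S − V_D = 2.81 − 2.45 = 0.36 V.
k_p = μ_pC_ox · (W/L) = 0.78 mA/V².
V_ov = V_SG − |V_th| = 2.02 − 1.3 = 0.72 V.
Since V_SD = 0.36 V < V_ov = 0.72 V, the device is in the triode region.
I_D = k_p [V_ov · V_SD − ½ V_SD²] = 0.78 × [0.72 × 0.36 − 0.5 × 0.36²] = 0.152 mA.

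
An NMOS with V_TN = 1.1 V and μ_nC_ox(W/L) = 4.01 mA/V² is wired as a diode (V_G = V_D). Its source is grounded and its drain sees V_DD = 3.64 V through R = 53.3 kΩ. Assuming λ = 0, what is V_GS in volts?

V_GS = 1.25 V

With gate tied to drain, V_GS = V_DS ≥ V_GS − V_TN, so the device is in saturation.
KCL at the drain: ½ k_n (V_GS − V_TN)² = (V_DD − V_GS)/R.
Let x = V_GS − 1.1. Then 107 x² + x − 2.54 = 0, giving x = 0.15 V (positive root), so V_GS = 1.25 V.
I_D = (V_DD − V_GS)/R = (3.64 − 1.25) / 53.3 = 0.0448 mA.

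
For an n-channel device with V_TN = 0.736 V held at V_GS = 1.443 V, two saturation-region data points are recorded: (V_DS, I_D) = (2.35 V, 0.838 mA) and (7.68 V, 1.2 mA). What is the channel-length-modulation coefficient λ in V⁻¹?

With V_GS fixed, I_D ∝ (1 + λ V_DS) in saturation, so I_D2/I_D1 = (1 + λ V_DS2)/(1 + λ V_DS1).
1.2/0.838 = 1.432 = (1 + 7.68 λ)/(1 + 2.35 λ).
Solving: λ (I_D1 V_DS2 − I_D2 V_DS1) = I_D2 − I_D1, so λ = (1.2 − 0.838) / (0.838 × 7.68 − 1.2 × 2.35) = 0.362 / 3.62 = 0.1 V⁻¹.

λ = 0.100 V⁻¹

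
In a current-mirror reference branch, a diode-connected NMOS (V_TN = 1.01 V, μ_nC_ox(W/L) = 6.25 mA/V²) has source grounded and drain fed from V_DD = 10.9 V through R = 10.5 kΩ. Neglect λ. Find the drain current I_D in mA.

I_D = 0.891 mA

With gate tied to drain, V_GS = V_DS ≥ V_GS − V_TN, so the device is in saturation.
KCL at the drain: ½ k_n (V_GS − V_TN)² = (V_DD − V_GS)/R.
Let x = V_GS − 1.01. Then 32.8 x² + x − 9.89 = 0, giving x = 0.534 V (positive root), so V_GS = 1.54 V.
I_D = (V_DD − V_GS)/R = (10.9 − 1.54) / 10.5 = 0.891 mA.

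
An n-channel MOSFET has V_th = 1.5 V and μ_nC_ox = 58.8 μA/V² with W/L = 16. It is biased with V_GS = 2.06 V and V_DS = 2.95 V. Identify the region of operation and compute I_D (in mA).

k_n = μ_nC_ox · (W/L) = 0.9408 mA/V².
V_ov = V_GS − V_th = 2.06 − 1.5 = 0.56 V.
Since V_DS = 2.95 V ≥ V_ov = 0.56 V, the device is in saturation.
I_D = ½ k_n V_ov² = 0.5 × 0.9408 × 0.56² = 0.148 mA.

Saturation; I_D = 0.148 mA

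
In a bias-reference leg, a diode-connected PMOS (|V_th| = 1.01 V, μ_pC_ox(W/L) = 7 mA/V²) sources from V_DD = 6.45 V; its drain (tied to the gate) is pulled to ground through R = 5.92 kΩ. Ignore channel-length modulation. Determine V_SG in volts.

V_SG = 1.50 V

With gate tied to drain, V_SG = V_SD ≥ V_SG − |V_th|, so the device is in saturation.
KCL at the drain: ½ k_p (V_SG − |V_th|)² = (V_DD − V_SG)/R.
Let x = V_SG − 1.01. Then 20.7 x² + x − 5.44 = 0, giving x = 0.489 V (positive root), so V_SG = 1.5 V.
I_D = (V_DD − V_SG)/R = (6.45 − 1.5) / 5.92 = 0.836 mA.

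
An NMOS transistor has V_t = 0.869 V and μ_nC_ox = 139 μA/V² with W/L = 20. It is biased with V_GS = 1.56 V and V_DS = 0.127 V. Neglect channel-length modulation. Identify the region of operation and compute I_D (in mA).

k_n = μ_nC_ox · (W/L) = 2.78 mA/V².
V_ov = V_GS − V_t = 1.56 − 0.869 = 0.691 V.
Since V_DS = 0.127 V < V_ov = 0.691 V, the device is in the triode region.
I_D = k_n [V_ov · V_DS − ½ V_DS²] = 2.78 × [0.691 × 0.127 − 0.5 × 0.127²] = 0.222 mA.

Triode; I_D = 0.222 mA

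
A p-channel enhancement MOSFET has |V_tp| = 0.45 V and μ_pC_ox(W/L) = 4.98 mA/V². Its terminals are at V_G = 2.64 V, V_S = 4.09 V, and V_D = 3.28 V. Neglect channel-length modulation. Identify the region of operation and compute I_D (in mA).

Triode; I_D = 2.40 mA

V_SG = V_S − V_G = 4.09 − 2.64 = 1.45 V; V_SD = V_S − V_D = 4.09 − 3.28 = 0.81 V.
V_ov = V_SG − |V_tp| = 1.45 − 0.45 = 1 V.
Since V_SD = 0.81 V < V_ov = 1 V, the device is in the triode region.
I_D = k_p [V_ov · V_SD − ½ V_SD²] = 4.98 × [1 × 0.81 − 0.5 × 0.81²] = 2.4 mA.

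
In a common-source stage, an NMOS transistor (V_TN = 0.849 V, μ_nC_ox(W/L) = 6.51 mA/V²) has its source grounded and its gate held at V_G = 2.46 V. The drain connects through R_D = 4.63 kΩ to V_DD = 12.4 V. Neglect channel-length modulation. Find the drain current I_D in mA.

I_D = 2.62 mA

V_GS = V_G = 2.46 V, so V_ov = 2.46 − 0.849 = 1.61 V.
Assume saturation: I_D = ½ k_n V_ov² = 0.5 × 6.51 × 1.61² = 8.45 mA, giving V_DS = V_DD − I_D R_D = 12.4 − 8.45 × 4.63 = -26.7 V.
But -26.7 V < V_ov = 1.61 V, so the device is actually in triode.
In triode I_D = k_n[V_ov V_DS − ½ V_DS²] and I_D = (V_DD − V_DS)/R_D. Equating: 15.1 V_DS² − 49.56 V_DS + 12.4 = 0, giving V_DS = 0.273 V (the root below V_ov).
I_D = (12.4 − 0.273) / 4.63 = 2.62 mA.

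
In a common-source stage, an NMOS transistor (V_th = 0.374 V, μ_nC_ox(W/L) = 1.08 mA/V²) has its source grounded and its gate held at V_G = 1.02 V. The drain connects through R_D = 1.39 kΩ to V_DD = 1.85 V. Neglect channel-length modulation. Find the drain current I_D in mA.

I_D = 0.225 mA

V_GS = V_G = 1.02 V, so V_ov = 1.02 − 0.374 = 0.646 V.
Assume saturation: I_D = ½ k_n V_ov² = 0.5 × 1.08 × 0.646² = 0.225 mA, giving V_DS = V_DD − I_D R_D = 1.85 − 0.225 × 1.39 = 1.54 V.
V_DS = 1.54 V ≥ V_ov = 0.646 V, confirming saturation.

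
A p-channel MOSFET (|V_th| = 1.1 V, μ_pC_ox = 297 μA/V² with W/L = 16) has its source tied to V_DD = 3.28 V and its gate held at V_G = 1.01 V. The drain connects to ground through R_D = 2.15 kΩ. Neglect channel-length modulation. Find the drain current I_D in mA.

I_D = 1.39 mA

V_SG = V_DD − V_G = 3.28 − 1.01 = 2.27 V, so V_ov = 2.27 − 1.1 = 1.17 V.
k_p = μ_pC_ox · (W/L) = 4.752 mA/V².
Assume saturation: I_D = ½ k_p V_ov² = 0.5 × 4.752 × 1.17² = 3.25 mA, giving V_SD = V_DD − I_D R_D = 3.28 − 3.25 × 2.15 = -3.71 V.
But -3.71 V < V_ov = 1.17 V, so the device is actually in triode.
In triode I_D = k_p[V_ov V_SD − ½ V_SD²] and I_D = (V_DD − V_SD)/R_D. Equating: 5.11 V_SD² − 12.95 V_SD + 3.28 = 0, giving V_SD = 0.285 V (the root below V_ov).
I_D = (3.28 − 0.285) / 2.15 = 1.39 mA.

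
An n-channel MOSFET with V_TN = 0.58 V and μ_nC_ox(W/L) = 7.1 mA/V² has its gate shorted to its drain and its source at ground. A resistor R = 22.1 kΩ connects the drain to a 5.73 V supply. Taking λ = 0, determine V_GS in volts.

V_GS = 0.830 V

With gate tied to drain, V_GS = V_DS ≥ V_GS − V_TN, so the device is in saturation.
KCL at the drain: ½ k_n (V_GS − V_TN)² = (V_DD − V_GS)/R.
Let x = V_GS − 0.58. Then 78.5 x² + x − 5.15 = 0, giving x = 0.25 V (positive root), so V_GS = 0.83 V.
I_D = (V_DD − V_GS)/R = (5.73 − 0.83) / 22.1 = 0.222 mA.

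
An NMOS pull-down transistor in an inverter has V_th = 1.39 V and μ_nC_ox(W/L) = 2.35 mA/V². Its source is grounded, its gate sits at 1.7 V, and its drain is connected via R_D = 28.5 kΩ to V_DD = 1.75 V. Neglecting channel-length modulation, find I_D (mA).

V_GS = V_G = 1.7 V, so V_ov = 1.7 − 1.39 = 0.31 V.
Assume saturation: I_D = ½ k_n V_ov² = 0.5 × 2.35 × 0.31² = 0.113 mA, giving V_DS = V_DD − I_D R_D = 1.75 − 0.113 × 28.5 = -1.47 V.
But -1.47 V < V_ov = 0.31 V, so the device is actually in triode.
In triode I_D = k_n[V_ov V_DS − ½ V_DS²] and I_D = (V_DD − V_DS)/R_D. Equating: 33.5 V_DS² − 21.76 V_DS + 1.75 = 0, giving V_DS = 0.094 V (the root below V_ov).
I_D = (1.75 − 0.094) / 28.5 = 0.0581 mA.

I_D = 0.0581 mA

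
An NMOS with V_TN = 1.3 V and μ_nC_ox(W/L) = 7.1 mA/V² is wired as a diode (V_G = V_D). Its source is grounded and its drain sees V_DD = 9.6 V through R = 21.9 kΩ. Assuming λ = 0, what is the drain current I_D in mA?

With gate tied to drain, V_GS = V_DS ≥ V_GS − V_TN, so the device is in saturation.
KCL at the drain: ½ k_n (V_GS − V_TN)² = (V_DD − V_GS)/R.
Let x = V_GS − 1.3. Then 77.7 x² + x − 8.3 = 0, giving x = 0.32 V (positive root), so V_GS = 1.62 V.
I_D = (V_DD − V_GS)/R = (9.6 − 1.62) / 21.9 = 0.364 mA.

I_D = 0.364 mA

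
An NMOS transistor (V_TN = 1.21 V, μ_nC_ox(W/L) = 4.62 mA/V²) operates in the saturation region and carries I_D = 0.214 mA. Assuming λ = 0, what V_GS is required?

V_GS = 1.51 V

In saturation I_D = ½ k_n (V_GS − V_TN)², so V_GS − V_TN = √(2 I_D / k_n) = √(2 × 0.214 / 4.62) = 0.304 V.
V_GS = 1.21 + 0.304 = 1.51 V.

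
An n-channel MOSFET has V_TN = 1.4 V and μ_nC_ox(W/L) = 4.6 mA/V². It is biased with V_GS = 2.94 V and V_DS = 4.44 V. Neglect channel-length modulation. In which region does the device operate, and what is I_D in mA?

V_ov = V_GS − V_TN = 2.94 − 1.4 = 1.54 V.
Since V_DS = 4.44 V ≥ V_ov = 1.54 V, the device is in saturation.
I_D = ½ k_n V_ov² = 0.5 × 4.6 × 1.54² = 5.45 mA.

Saturation; I_D = 5.45 mA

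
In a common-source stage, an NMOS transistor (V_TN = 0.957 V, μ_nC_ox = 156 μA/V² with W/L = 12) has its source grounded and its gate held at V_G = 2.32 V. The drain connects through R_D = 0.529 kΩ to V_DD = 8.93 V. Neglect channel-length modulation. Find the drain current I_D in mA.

I_D = 1.74 mA

V_GS = V_G = 2.32 V, so V_ov = 2.32 − 0.957 = 1.36 V.
k_n = μ_nC_ox · (W/L) = 1.872 mA/V².
Assume saturation: I_D = ½ k_n V_ov² = 0.5 × 1.872 × 1.36² = 1.74 mA, giving V_DS = V_DD − I_D R_D = 8.93 − 1.74 × 0.529 = 8.01 V.
V_DS = 8.01 V ≥ V_ov = 1.36 V, confirming saturation.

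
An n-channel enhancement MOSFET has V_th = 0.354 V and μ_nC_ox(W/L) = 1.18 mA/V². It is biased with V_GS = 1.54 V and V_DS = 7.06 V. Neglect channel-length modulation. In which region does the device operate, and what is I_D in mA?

Saturation; I_D = 0.830 mA

V_ov = V_GS − V_th = 1.54 − 0.354 = 1.19 V.
Since V_DS = 7.06 V ≥ V_ov = 1.19 V, the device is in saturation.
I_D = ½ k_n V_ov² = 0.5 × 1.18 × 1.19² = 0.83 mA.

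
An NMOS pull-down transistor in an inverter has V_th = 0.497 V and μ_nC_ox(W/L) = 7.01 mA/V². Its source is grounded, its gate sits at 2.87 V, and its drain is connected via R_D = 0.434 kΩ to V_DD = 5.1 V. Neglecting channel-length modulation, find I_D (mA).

V_GS = V_G = 2.87 V, so V_ov = 2.87 − 0.497 = 2.37 V.
Assume saturation: I_D = ½ k_n V_ov² = 0.5 × 7.01 × 2.37² = 19.7 mA, giving V_DS = V_DD − I_D R_D = 5.1 − 19.7 × 0.434 = -3.47 V.
But -3.47 V < V_ov = 2.37 V, so the device is actually in triode.
In triode I_D = k_n[V_ov V_DS − ½ V_DS²] and I_D = (V_DD − V_DS)/R_D. Equating: 1.52 V_DS² − 8.219 V_DS + 5.1 = 0, giving V_DS = 0.715 V (the root below V_ov).
I_D = (5.1 − 0.715) / 0.434 = 10.1 mA.

I_D = 10.1 mA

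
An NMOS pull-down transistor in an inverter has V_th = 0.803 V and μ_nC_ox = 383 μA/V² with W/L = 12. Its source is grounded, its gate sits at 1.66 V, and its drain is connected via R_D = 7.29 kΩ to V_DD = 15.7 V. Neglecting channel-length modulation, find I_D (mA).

V_GS = V_G = 1.66 V, so V_ov = 1.66 − 0.803 = 0.857 V.
k_n = μ_nC_ox · (W/L) = 4.596 mA/V².
Assume saturation: I_D = ½ k_n V_ov² = 0.5 × 4.596 × 0.857² = 1.69 mA, giving V_DS = V_DD − I_D R_D = 15.7 − 1.69 × 7.29 = 3.4 V.
V_DS = 3.4 V ≥ V_ov = 0.857 V, confirming saturation.

I_D = 1.69 mA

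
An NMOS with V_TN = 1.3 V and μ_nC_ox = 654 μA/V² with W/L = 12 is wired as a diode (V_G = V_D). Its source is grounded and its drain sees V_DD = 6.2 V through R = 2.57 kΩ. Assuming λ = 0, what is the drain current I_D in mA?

I_D = 1.65 mA

With gate tied to drain, V_GS = V_DS ≥ V_GS − V_TN, so the device is in saturation.
k_n = μ_nC_ox · (W/L) = 7.848 mA/V².
KCL at the drain: ½ k_n (V_GS − V_TN)² = (V_DD − V_GS)/R.
Let x = V_GS − 1.3. Then 10.1 x² + x − 4.9 = 0, giving x = 0.649 V (positive root), so V_GS = 1.95 V.
I_D = (V_DD − V_GS)/R = (6.2 − 1.95) / 2.57 = 1.65 mA.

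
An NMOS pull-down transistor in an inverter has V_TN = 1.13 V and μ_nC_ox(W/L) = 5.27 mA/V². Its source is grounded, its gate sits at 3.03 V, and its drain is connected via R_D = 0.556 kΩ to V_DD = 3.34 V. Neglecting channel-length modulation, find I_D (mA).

I_D = 4.96 mA

V_GS = V_G = 3.03 V, so V_ov = 3.03 − 1.13 = 1.9 V.
Assume saturation: I_D = ½ k_n V_ov² = 0.5 × 5.27 × 1.9² = 9.51 mA, giving V_DS = V_DD − I_D R_D = 3.34 − 9.51 × 0.556 = -1.95 V.
But -1.95 V < V_ov = 1.9 V, so the device is actually in triode.
In triode I_D = k_n[V_ov V_DS − ½ V_DS²] and I_D = (V_DD − V_DS)/R_D. Equating: 1.47 V_DS² − 6.567 V_DS + 3.34 = 0, giving V_DS = 0.585 V (the root below V_ov).
I_D = (3.34 − 0.585) / 0.556 = 4.96 mA.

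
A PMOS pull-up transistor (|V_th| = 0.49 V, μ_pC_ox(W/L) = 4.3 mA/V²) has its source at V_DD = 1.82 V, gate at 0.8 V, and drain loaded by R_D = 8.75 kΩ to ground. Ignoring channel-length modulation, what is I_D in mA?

I_D = 0.197 mA

V_SG = V_DD − V_G = 1.82 − 0.8 = 1.02 V, so V_ov = 1.02 − 0.49 = 0.53 V.
Assume saturation: I_D = ½ k_p V_ov² = 0.5 × 4.3 × 0.53² = 0.604 mA, giving V_SD = V_DD − I_D R_D = 1.82 − 0.604 × 8.75 = -3.46 V.
But -3.46 V < V_ov = 0.53 V, so the device is actually in triode.
In triode I_D = k_p[V_ov V_SD − ½ V_SD²] and I_D = (V_DD − V_SD)/R_D. Equating: 18.8 V_SD² − 20.94 V_SD + 1.82 = 0, giving V_SD = 0.095 V (the root below V_ov).
I_D = (1.82 − 0.095) / 8.75 = 0.197 mA.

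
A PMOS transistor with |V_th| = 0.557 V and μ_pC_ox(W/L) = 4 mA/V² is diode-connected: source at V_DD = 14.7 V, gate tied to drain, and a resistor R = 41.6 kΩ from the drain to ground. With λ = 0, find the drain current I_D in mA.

I_D = 0.330 mA

With gate tied to drain, V_SG = V_SD ≥ V_SG − |V_th|, so the device is in saturation.
KCL at the drain: ½ k_p (V_SG − |V_th|)² = (V_DD − V_SG)/R.
Let x = V_SG − 0.557. Then 83.2 x² + x − 14.14 = 0, giving x = 0.406 V (positive root), so V_SG = 0.963 V.
I_D = (V_DD − V_SG)/R = (14.7 − 0.963) / 41.6 = 0.33 mA.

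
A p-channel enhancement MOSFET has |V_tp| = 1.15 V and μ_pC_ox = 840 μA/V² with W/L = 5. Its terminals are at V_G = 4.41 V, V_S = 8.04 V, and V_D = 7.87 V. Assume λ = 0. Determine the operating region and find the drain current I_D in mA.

V_SG = V_S − V_G = 8.04 − 4.41 = 3.63 V; V_SD = V_S − V_D = 8.04 − 7.87 = 0.17 V.
k_p = μ_pC_ox · (W/L) = 4.2 mA/V².
V_ov = V_SG − |V_tp| = 3.63 − 1.15 = 2.48 V.
Since V_SD = 0.17 V < V_ov = 2.48 V, the device is in the triode region.
I_D = k_p [V_ov · V_SD − ½ V_SD²] = 4.2 × [2.48 × 0.17 − 0.5 × 0.17²] = 1.71 mA.

Triode; I_D = 1.71 mA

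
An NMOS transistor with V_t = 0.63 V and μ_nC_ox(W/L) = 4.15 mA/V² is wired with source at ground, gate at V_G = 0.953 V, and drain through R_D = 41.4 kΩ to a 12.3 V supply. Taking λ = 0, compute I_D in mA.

V_GS = V_G = 0.953 V, so V_ov = 0.953 − 0.63 = 0.323 V.
Assume saturation: I_D = ½ k_n V_ov² = 0.5 × 4.15 × 0.323² = 0.216 mA, giving V_DS = V_DD − I_D R_D = 12.3 − 0.216 × 41.4 = 3.34 V.
V_DS = 3.34 V ≥ V_ov = 0.323 V, confirming saturation.

I_D = 0.216 mA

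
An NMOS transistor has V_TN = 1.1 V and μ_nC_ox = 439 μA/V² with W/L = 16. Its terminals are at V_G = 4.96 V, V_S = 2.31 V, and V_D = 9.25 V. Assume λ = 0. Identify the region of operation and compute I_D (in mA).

V_GS = V_G − V_S = 4.96 − 2.31 = 2.65 V; V_DS = V_D − V_S = 9.25 − 2.31 = 6.94 V.
k_n = μ_nC_ox · (W/L) = 7.024 mA/V².
V_ov = V_GS − V_TN = 2.65 − 1.1 = 1.55 V.
Since V_DS = 6.94 V ≥ V_ov = 1.55 V, the device is in saturation.
I_D = ½ k_n V_ov² = 0.5 × 7.024 × 1.55² = 8.44 mA.

Saturation; I_D = 8.44 mA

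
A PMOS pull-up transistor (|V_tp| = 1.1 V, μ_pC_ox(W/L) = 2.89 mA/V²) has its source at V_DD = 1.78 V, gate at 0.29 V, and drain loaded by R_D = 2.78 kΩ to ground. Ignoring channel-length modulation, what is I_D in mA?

V_SG = V_DD − V_G = 1.78 − 0.29 = 1.49 V, so V_ov = 1.49 − 1.1 = 0.39 V.
Assume saturation: I_D = ½ k_p V_ov² = 0.5 × 2.89 × 0.39² = 0.22 mA, giving V_SD = V_DD − I_D R_D = 1.78 − 0.22 × 2.78 = 1.17 V.
V_SD = 1.17 V ≥ V_ov = 0.39 V, confirming saturation.

I_D = 0.220 mA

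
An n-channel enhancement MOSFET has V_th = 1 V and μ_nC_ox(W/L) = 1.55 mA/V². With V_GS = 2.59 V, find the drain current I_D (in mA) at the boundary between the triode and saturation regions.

I_D = 1.96 mA

At the boundary V_DS = V_ov = V_GS − V_th = 2.59 − 1 = 1.59 V.
I_D = ½ k_n V_ov² = 0.5 × 1.55 × 1.59² = 1.96 mA.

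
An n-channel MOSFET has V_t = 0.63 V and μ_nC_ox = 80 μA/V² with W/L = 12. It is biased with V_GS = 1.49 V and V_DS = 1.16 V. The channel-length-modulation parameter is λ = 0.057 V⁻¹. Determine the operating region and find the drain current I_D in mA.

k_n = μ_nC_ox · (W/L) = 0.96 mA/V².
V_ov = V_GS − V_t = 1.49 − 0.63 = 0.86 V.
Since V_DS = 1.16 V ≥ V_ov = 0.86 V, the device is in saturation.
I_D = ½ k_n V_ov² (1 + λ V_DS) = 0.5 × 0.96 × 0.86² × (1 + 0.057 × 1.16) = 0.378 mA.

Saturation; I_D = 0.378 mA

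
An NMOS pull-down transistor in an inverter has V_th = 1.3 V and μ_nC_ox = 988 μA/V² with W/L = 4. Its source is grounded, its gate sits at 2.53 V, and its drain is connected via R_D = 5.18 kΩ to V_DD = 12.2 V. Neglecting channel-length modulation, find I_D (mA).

V_GS = V_G = 2.53 V, so V_ov = 2.53 − 1.3 = 1.23 V.
k_n = μ_nC_ox · (W/L) = 3.952 mA/V².
Assume saturation: I_D = ½ k_n V_ov² = 0.5 × 3.952 × 1.23² = 2.99 mA, giving V_DS = V_DD − I_D R_D = 12.2 − 2.99 × 5.18 = -3.29 V.
But -3.29 V < V_ov = 1.23 V, so the device is actually in triode.
In triode I_D = k_n[V_ov V_DS − ½ V_DS²] and I_D = (V_DD − V_DS)/R_D. Equating: 10.2 V_DS² − 26.18 V_DS + 12.2 = 0, giving V_DS = 0.613 V (the root below V_ov).
I_D = (12.2 − 0.613) / 5.18 = 2.24 mA.

I_D = 2.24 mA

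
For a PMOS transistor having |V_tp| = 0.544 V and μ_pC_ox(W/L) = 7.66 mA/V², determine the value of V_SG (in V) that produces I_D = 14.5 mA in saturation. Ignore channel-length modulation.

In saturation I_D = ½ k_p (V_SG − |V_tp|)², so V_SG − |V_tp| = √(2 I_D / k_p) = √(2 × 14.5 / 7.66) = 1.95 V.
V_SG = 0.544 + 1.95 = 2.49 V.

V_SG = 2.49 V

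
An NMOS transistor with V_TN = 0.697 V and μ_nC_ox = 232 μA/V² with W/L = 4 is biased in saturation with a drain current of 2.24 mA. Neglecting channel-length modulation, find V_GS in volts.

k_n = μ_nC_ox · (W/L) = 0.928 mA/V².
In saturation I_D = ½ k_n (V_GS − V_TN)², so V_GS − V_TN = √(2 I_D / k_n) = √(2 × 2.24 / 0.928) = 2.2 V.
V_GS = 0.697 + 2.2 = 2.89 V.

V_GS = 2.89 V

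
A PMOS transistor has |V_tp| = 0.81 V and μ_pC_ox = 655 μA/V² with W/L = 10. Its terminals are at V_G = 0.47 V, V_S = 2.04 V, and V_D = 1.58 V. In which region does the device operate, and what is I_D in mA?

V_SG = V_S − V_G = 2.04 − 0.47 = 1.57 V; V_SD = V_S − V_D = 2.04 − 1.58 = 0.46 V.
k_p = μ_pC_ox · (W/L) = 6.55 mA/V².
V_ov = V_SG − |V_tp| = 1.57 − 0.81 = 0.76 V.
Since V_SD = 0.46 V < V_ov = 0.76 V, the device is in the triode region.
I_D = k_p [V_ov · V_SD − ½ V_SD²] = 6.55 × [0.76 × 0.46 − 0.5 × 0.46²] = 1.6 mA.

Triode; I_D = 1.60 mA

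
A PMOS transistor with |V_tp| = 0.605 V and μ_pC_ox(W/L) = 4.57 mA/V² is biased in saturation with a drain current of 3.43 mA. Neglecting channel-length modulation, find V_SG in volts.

V_SG = 1.83 V

In saturation I_D = ½ k_p (V_SG − |V_tp|)², so V_SG − |V_tp| = √(2 I_D / k_p) = √(2 × 3.43 / 4.57) = 1.23 V.
V_SG = 0.605 + 1.23 = 1.83 V.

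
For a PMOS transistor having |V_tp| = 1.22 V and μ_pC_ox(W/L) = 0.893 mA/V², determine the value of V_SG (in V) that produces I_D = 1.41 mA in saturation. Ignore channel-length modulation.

V_SG = 3.00 V

In saturation I_D = ½ k_p (V_SG − |V_tp|)², so V_SG − |V_tp| = √(2 I_D / k_p) = √(2 × 1.41 / 0.893) = 1.78 V.
V_SG = 1.22 + 1.78 = 3 V.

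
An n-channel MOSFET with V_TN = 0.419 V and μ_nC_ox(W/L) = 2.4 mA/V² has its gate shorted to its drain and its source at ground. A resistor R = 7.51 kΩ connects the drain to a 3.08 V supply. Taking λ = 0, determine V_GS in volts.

With gate tied to drain, V_GS = V_DS ≥ V_GS − V_TN, so the device is in saturation.
KCL at the drain: ½ k_n (V_GS − V_TN)² = (V_DD − V_GS)/R.
Let x = V_GS − 0.419. Then 9.01 x² + x − 2.661 = 0, giving x = 0.491 V (positive root), so V_GS = 0.91 V.
I_D = (V_DD − V_GS)/R = (3.08 − 0.91) / 7.51 = 0.289 mA.

V_GS = 0.910 V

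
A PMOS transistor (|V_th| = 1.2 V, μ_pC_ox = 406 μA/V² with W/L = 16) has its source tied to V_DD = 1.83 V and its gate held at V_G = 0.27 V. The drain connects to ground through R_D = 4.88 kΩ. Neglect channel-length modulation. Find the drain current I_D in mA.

I_D = 0.335 mA

V_SG = V_DD − V_G = 1.83 − 0.27 = 1.56 V, so V_ov = 1.56 − 1.2 = 0.36 V.
k_p = μ_pC_ox · (W/L) = 6.496 mA/V².
Assume saturation: I_D = ½ k_p V_ov² = 0.5 × 6.496 × 0.36² = 0.421 mA, giving V_SD = V_DD − I_D R_D = 1.83 − 0.421 × 4.88 = -0.224 V.
But -0.224 V < V_ov = 0.36 V, so the device is actually in triode.
In triode I_D = k_p[V_ov V_SD − ½ V_SD²] and I_D = (V_DD − V_SD)/R_D. Equating: 15.9 V_SD² − 12.41 V_SD + 1.83 = 0, giving V_SD = 0.197 V (the root below V_ov).
I_D = (1.83 − 0.197) / 4.88 = 0.335 mA.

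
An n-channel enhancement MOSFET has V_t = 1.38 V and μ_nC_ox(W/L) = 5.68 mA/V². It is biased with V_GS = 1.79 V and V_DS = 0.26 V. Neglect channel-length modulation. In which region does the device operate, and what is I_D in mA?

Triode; I_D = 0.414 mA

V_ov = V_GS − V_t = 1.79 − 1.38 = 0.41 V.
Since V_DS = 0.26 V < V_ov = 0.41 V, the device is in the triode region.
I_D = k_n [V_ov · V_DS − ½ V_DS²] = 5.68 × [0.41 × 0.26 − 0.5 × 0.26²] = 0.414 mA.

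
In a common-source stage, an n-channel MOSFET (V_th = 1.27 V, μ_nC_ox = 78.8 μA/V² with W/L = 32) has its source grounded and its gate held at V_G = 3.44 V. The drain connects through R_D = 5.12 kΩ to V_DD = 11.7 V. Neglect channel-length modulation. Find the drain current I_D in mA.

V_GS = V_G = 3.44 V, so V_ov = 3.44 − 1.27 = 2.17 V.
k_n = μ_nC_ox · (W/L) = 2.522 mA/V².
Assume saturation: I_D = ½ k_n V_ov² = 0.5 × 2.522 × 2.17² = 5.94 mA, giving V_DS = V_DD − I_D R_D = 11.7 − 5.94 × 5.12 = -18.7 V.
But -18.7 V < V_ov = 2.17 V, so the device is actually in triode.
In triode I_D = k_n[V_ov V_DS − ½ V_DS²] and I_D = (V_DD − V_DS)/R_D. Equating: 6.46 V_DS² − 29.02 V_DS + 11.7 = 0, giving V_DS = 0.448 V (the root below V_ov).
I_D = (11.7 − 0.448) / 5.12 = 2.2 mA.

I_D = 2.20 mA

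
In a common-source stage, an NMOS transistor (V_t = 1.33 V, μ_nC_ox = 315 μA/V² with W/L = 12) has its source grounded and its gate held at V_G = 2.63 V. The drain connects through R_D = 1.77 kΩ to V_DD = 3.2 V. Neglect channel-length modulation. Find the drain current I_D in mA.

I_D = 1.59 mA

V_GS = V_G = 2.63 V, so V_ov = 2.63 − 1.33 = 1.3 V.
k_n = μ_nC_ox · (W/L) = 3.78 mA/V².
Assume saturation: I_D = ½ k_n V_ov² = 0.5 × 3.78 × 1.3² = 3.19 mA, giving V_DS = V_DD − I_D R_D = 3.2 − 3.19 × 1.77 = -2.45 V.
But -2.45 V < V_ov = 1.3 V, so the device is actually in triode.
In triode I_D = k_n[V_ov V_DS − ½ V_DS²] and I_D = (V_DD − V_DS)/R_D. Equating: 3.35 V_DS² − 9.698 V_DS + 3.2 = 0, giving V_DS = 0.38 V (the root below V_ov).
I_D = (3.2 − 0.38) / 1.77 = 1.59 mA.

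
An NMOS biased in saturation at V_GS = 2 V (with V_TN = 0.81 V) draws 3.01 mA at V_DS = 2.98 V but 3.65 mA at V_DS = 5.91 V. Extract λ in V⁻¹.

λ = 0.0926 V⁻¹

With V_GS fixed, I_D ∝ (1 + λ V_DS) in saturation, so I_D2/I_D1 = (1 + λ V_DS2)/(1 + λ V_DS1).
3.65/3.01 = 1.213 = (1 + 5.91 λ)/(1 + 2.98 λ).
Solving: λ (I_D1 V_DS2 − I_D2 V_DS1) = I_D2 − I_D1, so λ = (3.65 − 3.01) / (3.01 × 5.91 − 3.65 × 2.98) = 0.64 / 6.91 = 0.0926 V⁻¹.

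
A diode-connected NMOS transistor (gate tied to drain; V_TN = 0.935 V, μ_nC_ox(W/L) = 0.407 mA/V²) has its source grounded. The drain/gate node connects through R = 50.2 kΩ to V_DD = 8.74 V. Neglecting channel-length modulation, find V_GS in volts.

With gate tied to drain, V_GS = V_DS ≥ V_GS − V_TN, so the device is in saturation.
KCL at the drain: ½ k_n (V_GS − V_TN)² = (V_DD − V_GS)/R.
Let x = V_GS − 0.935. Then 10.2 x² + x − 7.805 = 0, giving x = 0.827 V (positive root), so V_GS = 1.76 V.
I_D = (V_DD − V_GS)/R = (8.74 − 1.76) / 50.2 = 0.139 mA.

V_GS = 1.76 V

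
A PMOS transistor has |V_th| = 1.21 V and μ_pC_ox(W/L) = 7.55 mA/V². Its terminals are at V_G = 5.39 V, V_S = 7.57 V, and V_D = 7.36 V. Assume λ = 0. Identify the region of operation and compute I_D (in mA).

V_SG = V_S − V_G = 7.57 − 5.39 = 2.18 V; V_SD = V_S − V_D = 7.57 − 7.36 = 0.21 V.
V_ov = V_SG − |V_th| = 2.18 − 1.21 = 0.97 V.
Since V_SD = 0.21 V < V_ov = 0.97 V, the device is in the triode region.
I_D = k_p [V_ov · V_SD − ½ V_SD²] = 7.55 × [0.97 × 0.21 − 0.5 × 0.21²] = 1.37 mA.

Triode; I_D = 1.37 mA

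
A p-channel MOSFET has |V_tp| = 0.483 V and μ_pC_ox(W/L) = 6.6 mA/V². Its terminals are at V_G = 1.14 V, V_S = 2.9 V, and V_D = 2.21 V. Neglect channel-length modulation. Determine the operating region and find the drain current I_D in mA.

V_SG = V_S − V_G = 2.9 − 1.14 = 1.76 V; V_SD = V_S − V_D = 2.9 − 2.21 = 0.69 V.
V_ov = V_SG − |V_tp| = 1.76 − 0.483 = 1.28 V.
Since V_SD = 0.69 V < V_ov = 1.28 V, the device is in the triode region.
I_D = k_p [V_ov · V_SD − ½ V_SD²] = 6.6 × [1.28 × 0.69 − 0.5 × 0.69²] = 4.24 mA.

Triode; I_D = 4.24 mA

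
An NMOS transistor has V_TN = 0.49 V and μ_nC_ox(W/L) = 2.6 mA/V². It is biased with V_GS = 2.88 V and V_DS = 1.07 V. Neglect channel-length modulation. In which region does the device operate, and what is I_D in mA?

V_ov = V_GS − V_TN = 2.88 − 0.49 = 2.39 V.
Since V_DS = 1.07 V < V_ov = 2.39 V, the device is in the triode region.
I_D = k_n [V_ov · V_DS − ½ V_DS²] = 2.6 × [2.39 × 1.07 − 0.5 × 1.07²] = 5.16 mA.

Triode; I_D = 5.16 mA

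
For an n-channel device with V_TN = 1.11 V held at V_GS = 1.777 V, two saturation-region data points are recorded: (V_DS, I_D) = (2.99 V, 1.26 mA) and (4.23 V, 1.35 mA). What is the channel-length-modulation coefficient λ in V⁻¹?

With V_GS fixed, I_D ∝ (1 + λ V_DS) in saturation, so I_D2/I_D1 = (1 + λ V_DS2)/(1 + λ V_DS1).
1.35/1.26 = 1.071 = (1 + 4.23 λ)/(1 + 2.99 λ).
Solving: λ (I_D1 V_DS2 − I_D2 V_DS1) = I_D2 − I_D1, so λ = (1.35 − 1.26) / (1.26 × 4.23 − 1.35 × 2.99) = 0.09 / 1.29 = 0.0696 V⁻¹.

λ = 0.0696 V⁻¹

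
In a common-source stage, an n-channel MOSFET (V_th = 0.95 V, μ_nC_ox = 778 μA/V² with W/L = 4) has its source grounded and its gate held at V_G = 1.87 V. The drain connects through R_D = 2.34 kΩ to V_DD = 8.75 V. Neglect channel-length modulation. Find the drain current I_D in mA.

I_D = 1.32 mA

V_GS = V_G = 1.87 V, so V_ov = 1.87 − 0.95 = 0.92 V.
k_n = μ_nC_ox · (W/L) = 3.112 mA/V².
Assume saturation: I_D = ½ k_n V_ov² = 0.5 × 3.112 × 0.92² = 1.32 mA, giving V_DS = V_DD − I_D R_D = 8.75 − 1.32 × 2.34 = 5.67 V.
V_DS = 5.67 V ≥ V_ov = 0.92 V, confirming saturation.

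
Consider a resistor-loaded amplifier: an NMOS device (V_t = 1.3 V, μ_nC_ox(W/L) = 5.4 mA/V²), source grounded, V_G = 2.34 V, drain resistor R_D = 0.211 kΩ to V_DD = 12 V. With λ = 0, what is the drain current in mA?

I_D = 2.92 mA

V_GS = V_G = 2.34 V, so V_ov = 2.34 − 1.3 = 1.04 V.
Assume saturation: I_D = ½ k_n V_ov² = 0.5 × 5.4 × 1.04² = 2.92 mA, giving V_DS = V_DD − I_D R_D = 12 − 2.92 × 0.211 = 11.4 V.
V_DS = 11.4 V ≥ V_ov = 1.04 V, confirming saturation.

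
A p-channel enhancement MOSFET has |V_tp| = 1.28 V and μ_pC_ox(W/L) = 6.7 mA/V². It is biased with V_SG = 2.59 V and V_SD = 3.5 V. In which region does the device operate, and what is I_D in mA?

V_ov = V_SG − |V_tp| = 2.59 − 1.28 = 1.31 V.
Since V_SD = 3.5 V ≥ V_ov = 1.31 V, the device is in saturation.
I_D = ½ k_p V_ov² = 0.5 × 6.7 × 1.31² = 5.75 mA.

Saturation; I_D = 5.75 mA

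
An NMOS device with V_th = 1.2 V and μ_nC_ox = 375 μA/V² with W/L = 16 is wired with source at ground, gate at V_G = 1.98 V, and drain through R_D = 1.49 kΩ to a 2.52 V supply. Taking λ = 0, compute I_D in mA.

V_GS = V_G = 1.98 V, so V_ov = 1.98 − 1.2 = 0.78 V.
k_n = μ_nC_ox · (W/L) = 6 mA/V².
Assume saturation: I_D = ½ k_n V_ov² = 0.5 × 6 × 0.78² = 1.83 mA, giving V_DS = V_DD − I_D R_D = 2.52 − 1.83 × 1.49 = -0.2 V.
But -0.2 V < V_ov = 0.78 V, so the device is actually in triode.
In triode I_D = k_n[V_ov V_DS − ½ V_DS²] and I_D = (V_DD − V_DS)/R_D. Equating: 4.47 V_DS² − 7.973 V_DS + 2.52 = 0, giving V_DS = 0.411 V (the root below V_ov).
I_D = (2.52 − 0.411) / 1.49 = 1.42 mA.

I_D = 1.42 mA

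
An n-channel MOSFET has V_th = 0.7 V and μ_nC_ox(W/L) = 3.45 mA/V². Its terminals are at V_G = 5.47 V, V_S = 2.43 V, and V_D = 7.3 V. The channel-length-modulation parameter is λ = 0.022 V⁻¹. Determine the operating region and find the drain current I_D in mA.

V_GS = V_G − V_S = 5.47 − 2.43 = 3.04 V; V_DS = V_D − V_S = 7.3 − 2.43 = 4.87 V.
V_ov = V_GS − V_th = 3.04 − 0.7 = 2.34 V.
Since V_DS = 4.87 V ≥ V_ov = 2.34 V, the device is in saturation.
I_D = ½ k_n V_ov² (1 + λ V_DS) = 0.5 × 3.45 × 2.34² × (1 + 0.022 × 4.87) = 10.5 mA.

Saturation; I_D = 10.5 mA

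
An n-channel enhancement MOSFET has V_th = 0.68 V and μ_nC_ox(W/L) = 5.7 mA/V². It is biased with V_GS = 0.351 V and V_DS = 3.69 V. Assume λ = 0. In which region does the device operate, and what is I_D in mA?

Cutoff; I_D = 0 mA

V_GS = 0.351 V < V_th = 0.68 V, so the transistor is in cutoff.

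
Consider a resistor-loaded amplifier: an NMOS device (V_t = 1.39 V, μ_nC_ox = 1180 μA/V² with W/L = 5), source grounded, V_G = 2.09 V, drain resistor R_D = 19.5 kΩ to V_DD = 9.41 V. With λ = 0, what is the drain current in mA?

I_D = 0.476 mA

V_GS = V_G = 2.09 V, so V_ov = 2.09 − 1.39 = 0.7 V.
k_n = μ_nC_ox · (W/L) = 5.9 mA/V².
Assume saturation: I_D = ½ k_n V_ov² = 0.5 × 5.9 × 0.7² = 1.45 mA, giving V_DS = V_DD − I_D R_D = 9.41 − 1.45 × 19.5 = -18.8 V.
But -18.8 V < V_ov = 0.7 V, so the device is actually in triode.
In triode I_D = k_n[V_ov V_DS − ½ V_DS²] and I_D = (V_DD − V_DS)/R_D. Equating: 57.5 V_DS² − 81.53 V_DS + 9.41 = 0, giving V_DS = 0.127 V (the root below V_ov).
I_D = (9.41 − 0.127) / 19.5 = 0.476 mA.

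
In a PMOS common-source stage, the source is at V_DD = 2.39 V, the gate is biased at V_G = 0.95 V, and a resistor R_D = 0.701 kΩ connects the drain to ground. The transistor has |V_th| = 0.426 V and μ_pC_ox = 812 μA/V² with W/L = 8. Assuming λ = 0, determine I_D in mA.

I_D = 2.63 mA

V_SG = V_DD − V_G = 2.39 − 0.95 = 1.44 V, so V_ov = 1.44 − 0.426 = 1.01 V.
k_p = μ_pC_ox · (W/L) = 6.496 mA/V².
Assume saturation: I_D = ½ k_p V_ov² = 0.5 × 6.496 × 1.01² = 3.34 mA, giving V_SD = V_DD − I_D R_D = 2.39 − 3.34 × 0.701 = 0.049 V.
But 0.049 V < V_ov = 1.01 V, so the device is actually in triode.
In triode I_D = k_p[V_ov V_SD − ½ V_SD²] and I_D = (V_DD − V_SD)/R_D. Equating: 2.28 V_SD² − 5.617 V_SD + 2.39 = 0, giving V_SD = 0.547 V (the root below V_ov).
I_D = (2.39 − 0.547) / 0.701 = 2.63 mA.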